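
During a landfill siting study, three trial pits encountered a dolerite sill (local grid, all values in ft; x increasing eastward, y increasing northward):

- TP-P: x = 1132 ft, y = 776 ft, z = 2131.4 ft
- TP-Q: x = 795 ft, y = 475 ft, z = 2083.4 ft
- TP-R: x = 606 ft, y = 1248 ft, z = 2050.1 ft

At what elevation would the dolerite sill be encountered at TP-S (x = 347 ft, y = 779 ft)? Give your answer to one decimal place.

Let the plane be z = a·x + b·y + c.
TP-Q−TP-P: −337a − 301b = −48;  TP-R−TP-P: −526a + 472b = −81.3.
Solving gives a = 0.148484, b = −0.006774.
Then c = 2131.4 − a·1132 − b·776 = 1968.57.
At (347, 779): z = 51.5 − 5.3 + 1968.57 = 2014.8 ft.

2014.8 ft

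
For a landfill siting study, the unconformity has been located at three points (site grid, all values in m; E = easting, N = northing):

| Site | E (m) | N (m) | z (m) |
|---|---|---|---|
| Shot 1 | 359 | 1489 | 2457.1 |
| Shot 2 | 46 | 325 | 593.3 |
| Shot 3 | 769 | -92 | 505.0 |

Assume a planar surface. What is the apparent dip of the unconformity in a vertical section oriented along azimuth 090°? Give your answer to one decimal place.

Let the plane be z = a·E + b·N + c.
Shot 2−Shot 1: −313a − 1164b = −1863.8;  Shot 3−Shot 1: 410a − 1581b = −1952.1.
Solving gives a = 0.69378, b = 1.41464.
Unit vector along 090° is (sin 90°, cos 90°) = (1.0000, 0.0000).
Slope in that direction = a·(1.0000) + b·(0.0000) = 0.69378.
Apparent dip = arctan|0.69378| = 34.8° (true dip is 57.6°, so apparent ≤ true as expected).

34.8°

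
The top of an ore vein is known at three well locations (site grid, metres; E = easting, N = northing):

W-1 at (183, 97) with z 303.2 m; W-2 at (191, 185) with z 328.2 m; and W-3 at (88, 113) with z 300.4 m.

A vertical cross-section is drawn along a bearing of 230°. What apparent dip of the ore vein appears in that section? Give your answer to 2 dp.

Two edge vectors: W-1→W-2 = (8, 88, 25), W-1→W-3 = (-95, 16, -2.8).
Normal n = (W-1→W-2) × (W-1→W-3) = (-646.4, -2352.6, 8488).
So ∂z/∂E = −n_x/n_z = 0.07615 and ∂z/∂N = −n_y/n_z = 0.27717.
Unit vector along 230° is (sin 230°, cos 230°) = (-0.7660, -0.6428).
Slope in that direction = a·(-0.7660) + b·(-0.6428) = −0.23650.
Apparent dip = arctan|0.23650| = 13.31° (true dip is 16.0°, so apparent ≤ true as expected).

13.31°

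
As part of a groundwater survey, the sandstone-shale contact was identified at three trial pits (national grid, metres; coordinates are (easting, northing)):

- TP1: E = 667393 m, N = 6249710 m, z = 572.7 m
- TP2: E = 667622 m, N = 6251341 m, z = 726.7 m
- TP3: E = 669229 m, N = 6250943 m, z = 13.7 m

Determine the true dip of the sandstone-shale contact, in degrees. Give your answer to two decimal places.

Let the plane be z = a·E + b·N + c.
TP2−TP1: 229a + 1631b = 154;  TP3−TP1: 1836a + 1233b = −559.
Solving gives a = −0.40617, b = 0.15145.
Gradient magnitude |∇z| = √(a² + b²) = √(0.16498 + 0.02294) = 0.43349.
True dip = arctan(0.43349) = 23.44°, dipping toward ESE (azimuth ≈ 110°).

23.44°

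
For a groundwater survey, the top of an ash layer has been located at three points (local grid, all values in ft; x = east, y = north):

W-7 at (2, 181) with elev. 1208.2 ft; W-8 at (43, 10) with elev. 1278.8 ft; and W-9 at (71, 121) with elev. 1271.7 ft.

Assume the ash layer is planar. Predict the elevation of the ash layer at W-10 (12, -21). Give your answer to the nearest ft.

1264 ft

Let the plane be z = a·x + b·y + c.
W-8−W-7: 41a − 171b = 70.6;  W-9−W-7: 69a − 60b = 63.5.
Solving gives a = 0.70912, b = −0.24284.
Then c = 1208.2 − a·2 − b·181 = 1250.74.
At (12, -21): z = 8.5 + 5.1 + 1250.74 = 1264.3 ft.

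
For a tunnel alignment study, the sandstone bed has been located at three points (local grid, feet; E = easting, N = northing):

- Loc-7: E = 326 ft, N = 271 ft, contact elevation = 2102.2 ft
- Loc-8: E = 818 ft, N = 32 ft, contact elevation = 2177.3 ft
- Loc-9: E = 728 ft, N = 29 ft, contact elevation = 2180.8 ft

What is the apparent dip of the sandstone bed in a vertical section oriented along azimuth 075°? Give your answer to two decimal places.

Let the plane be z = a·E + b·N + c.
Loc-8−Loc-7: 492a − 239b = 75.1;  Loc-9−Loc-7: 402a − 242b = 78.6.
Solving gives a = −0.02659, b = −0.36896.
Unit vector along 075° is (sin 75°, cos 75°) = (0.9659, 0.2588).
Slope in that direction = a·(0.9659) + b·(0.2588) = −0.12118.
Apparent dip = arctan|0.12118| = 6.91° (true dip is 20.3°, so apparent ≤ true as expected).

6.91°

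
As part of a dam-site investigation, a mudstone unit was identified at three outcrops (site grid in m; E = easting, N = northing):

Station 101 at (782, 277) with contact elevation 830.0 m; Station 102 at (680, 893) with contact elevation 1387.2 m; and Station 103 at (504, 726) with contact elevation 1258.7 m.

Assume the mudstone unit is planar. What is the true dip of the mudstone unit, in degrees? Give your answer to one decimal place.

Let the plane be z = a·E + b·N + c.
Station 102−Station 101: −102a + 616b = 557.2;  Station 103−Station 101: −278a + 449b = 428.7.
Solving gives a = −0.11077, b = 0.88620.
Gradient magnitude |∇z| = √(a² + b²) = √(0.01227 + 0.78536) = 0.89310.
True dip = arctan(0.89310) = 41.8°, dipping toward S (azimuth ≈ 173°).

41.8°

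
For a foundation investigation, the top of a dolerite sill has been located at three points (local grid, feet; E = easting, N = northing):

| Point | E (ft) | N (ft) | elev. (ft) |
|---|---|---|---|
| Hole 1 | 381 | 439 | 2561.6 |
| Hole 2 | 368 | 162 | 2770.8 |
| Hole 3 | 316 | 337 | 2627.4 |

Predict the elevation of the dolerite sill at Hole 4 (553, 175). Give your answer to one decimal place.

2795.4 ft

Two edge vectors: Hole 1→Hole 2 = (-13, -277, 209.2), Hole 1→Hole 3 = (-65, -102, 65.8).
Normal n = (Hole 1→Hole 2) × (Hole 1→Hole 3) = (3111.8, -12742.6, -16679).
So ∂z/∂E = −n_x/n_z = 0.18657 and ∂z/∂N = −n_y/n_z = −0.76399.
Intercept c from Hole 1: 2561.6 − 71.08 + 335.39 = 2825.91.
At (553, 175): z = 103.2 − 133.7 + 2825.91 = 2795.4 ft.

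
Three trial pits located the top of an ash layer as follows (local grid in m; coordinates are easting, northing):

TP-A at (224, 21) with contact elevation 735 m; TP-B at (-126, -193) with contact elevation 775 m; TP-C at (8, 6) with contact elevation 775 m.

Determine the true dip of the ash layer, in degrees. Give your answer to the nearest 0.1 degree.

Let the plane be z = a·easting + b·northing + c.
TP-B−TP-A: −350a − 214b = 40;  TP-C−TP-A: −216a − 15b = 40.
Solving gives a = −0.19427, b = 0.13081.
Gradient magnitude |∇z| = √(a² + b²) = √(0.03774 + 0.01711) = 0.23421.
True dip = arctan(0.23421) = 13.2°, dipping toward SE (azimuth ≈ 124°).

13.2°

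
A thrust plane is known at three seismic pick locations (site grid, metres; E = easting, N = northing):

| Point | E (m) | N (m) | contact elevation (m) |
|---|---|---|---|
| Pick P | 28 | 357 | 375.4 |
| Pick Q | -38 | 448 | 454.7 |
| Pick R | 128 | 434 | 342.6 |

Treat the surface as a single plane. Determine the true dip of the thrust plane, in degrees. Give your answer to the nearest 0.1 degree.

Two edge vectors: Pick P→Pick Q = (-66, 91, 79.3), Pick P→Pick R = (100, 77, -32.8).
Normal n = (Pick P→Pick Q) × (Pick P→Pick R) = (-9090.9, 5765.2, -14182).
So ∂z/∂E = −n_x/n_z = −0.64102 and ∂z/∂N = −n_y/n_z = 0.40652.
Gradient magnitude |∇z| = √(a² + b²) = √(0.41090 + 0.16525) = 0.75905.
True dip = arctan(0.75905) = 37.2°, dipping toward ESE (azimuth ≈ 122°).

37.2°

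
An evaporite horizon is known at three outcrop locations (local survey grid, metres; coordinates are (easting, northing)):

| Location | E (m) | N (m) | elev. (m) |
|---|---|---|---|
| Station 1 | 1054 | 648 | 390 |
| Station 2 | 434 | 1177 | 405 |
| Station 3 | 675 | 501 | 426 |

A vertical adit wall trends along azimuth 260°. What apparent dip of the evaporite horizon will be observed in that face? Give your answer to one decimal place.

Two edge vectors: Station 1→Station 2 = (-620, 529, 15), Station 1→Station 3 = (-379, -147, 36).
Normal n = (Station 1→Station 2) × (Station 1→Station 3) = (21249, 16635, 291631).
So ∂z/∂E = −n_x/n_z = −0.07286 and ∂z/∂N = −n_y/n_z = −0.05704.
Unit vector along 260° is (sin 260°, cos 260°) = (-0.9848, -0.1736).
Slope in that direction = a·(-0.9848) + b·(-0.1736) = 0.08166.
Apparent dip = arctan|0.08166| = 4.7° (true dip is 5.3°, so apparent ≤ true as expected).

4.7°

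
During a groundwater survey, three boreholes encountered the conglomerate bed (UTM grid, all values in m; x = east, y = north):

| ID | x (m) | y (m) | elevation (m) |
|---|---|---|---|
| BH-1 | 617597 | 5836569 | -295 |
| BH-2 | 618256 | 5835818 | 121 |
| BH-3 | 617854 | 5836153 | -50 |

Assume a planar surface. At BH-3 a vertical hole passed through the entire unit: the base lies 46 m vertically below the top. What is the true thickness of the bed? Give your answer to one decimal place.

37.9 m

Let the plane be z = a·x + b·y + c.
BH-2−BH-1: 659a − 751b = 416;  BH-3−BH-1: 257a − 416b = 245.
Solving gives a = −0.13482, b = −0.67223.
|∇z| = √(a²+b²) = 0.68562, so dip δ = arctan(0.68562) = 34.44°.
True thickness = vertical thickness × cos δ = 46 × cos 34.44° = 37.9 m.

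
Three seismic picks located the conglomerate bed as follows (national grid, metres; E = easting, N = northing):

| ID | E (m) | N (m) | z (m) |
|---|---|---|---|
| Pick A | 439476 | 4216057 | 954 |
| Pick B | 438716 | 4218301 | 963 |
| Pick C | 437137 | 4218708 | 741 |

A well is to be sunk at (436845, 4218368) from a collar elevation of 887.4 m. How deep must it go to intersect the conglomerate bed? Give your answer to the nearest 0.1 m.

Let the plane be z = a·E + b·N + c.
Pick B−Pick A: −760a + 2244b = 9;  Pick C−Pick A: −2339a + 2651b = −213.
Solving gives a = 0.155175581, b = 0.056565705.
Then c = 954 − a·439476 − b·4216057 = −305726.18.
At (436845, 4218368): z_contact = 67787.68 + 238614.96 − 305726.18 = 676.46 m.
Depth below ground = 887.4 − 676.46 = 210.9 m.

210.9 m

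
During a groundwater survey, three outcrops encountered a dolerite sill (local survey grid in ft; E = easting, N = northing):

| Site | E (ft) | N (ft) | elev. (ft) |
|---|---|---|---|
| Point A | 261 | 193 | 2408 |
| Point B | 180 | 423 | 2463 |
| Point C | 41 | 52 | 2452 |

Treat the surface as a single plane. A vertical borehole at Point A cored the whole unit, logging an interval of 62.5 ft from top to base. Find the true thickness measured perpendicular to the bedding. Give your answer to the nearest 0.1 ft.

59.5 ft

Two edge vectors: Point A→Point B = (-81, 230, 55), Point A→Point C = (-220, -141, 44).
Normal n = (Point A→Point B) × (Point A→Point C) = (17875, -8536, 62021).
So ∂z/∂E = −n_x/n_z = −0.28821 and ∂z/∂N = −n_y/n_z = 0.13763.
|∇z| = √(a²+b²) = 0.31938, so dip δ = arctan(0.31938) = 17.71°.
True thickness = vertical thickness × cos δ = 62.5 × cos 17.71° = 59.5 ft.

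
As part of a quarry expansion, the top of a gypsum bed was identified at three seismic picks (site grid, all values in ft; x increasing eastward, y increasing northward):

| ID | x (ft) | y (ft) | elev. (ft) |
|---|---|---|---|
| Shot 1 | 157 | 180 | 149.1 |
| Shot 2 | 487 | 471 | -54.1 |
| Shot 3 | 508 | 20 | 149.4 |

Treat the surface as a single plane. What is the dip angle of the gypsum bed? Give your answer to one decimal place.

Two edge vectors: Shot 1→Shot 2 = (330, 291, -203.2), Shot 1→Shot 3 = (351, -160, 0.3).
Normal n = (Shot 1→Shot 2) × (Shot 1→Shot 3) = (-32424.7, -71422.2, -154941).
So ∂z/∂x = −n_x/n_z = −0.20927 and ∂z/∂y = −n_y/n_z = −0.46096.
Gradient magnitude |∇z| = √(a² + b²) = √(0.04379 + 0.21249) = 0.50624.
True dip = arctan(0.50624) = 26.9°, dipping toward NNE (azimuth ≈ 024°).

26.9°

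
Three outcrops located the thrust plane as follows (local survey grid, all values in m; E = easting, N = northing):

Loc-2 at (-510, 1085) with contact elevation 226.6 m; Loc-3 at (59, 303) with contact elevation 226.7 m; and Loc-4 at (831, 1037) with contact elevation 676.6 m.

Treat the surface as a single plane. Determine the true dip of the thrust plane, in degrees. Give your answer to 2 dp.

23.07°

Let the plane be z = a·E + b·N + c.
Loc-3−Loc-2: 569a − 782b = 0.1;  Loc-4−Loc-2: 1341a − 48b = 450.
Solving gives a = 0.34454, b = 0.25057.
Gradient magnitude |∇z| = √(a² + b²) = √(0.11871 + 0.06278) = 0.42602.
True dip = arctan(0.42602) = 23.07°, dipping toward SW (azimuth ≈ 234°).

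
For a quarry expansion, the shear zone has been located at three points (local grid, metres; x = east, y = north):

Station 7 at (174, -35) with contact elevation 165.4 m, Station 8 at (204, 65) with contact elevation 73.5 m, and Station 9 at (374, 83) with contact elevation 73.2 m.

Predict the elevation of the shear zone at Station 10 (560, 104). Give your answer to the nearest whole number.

Two edge vectors: Station 7→Station 8 = (30, 100, -91.9), Station 7→Station 9 = (200, 118, -92.2).
Normal n = (Station 7→Station 8) × (Station 7→Station 9) = (1624.2, -15614, -16460).
So ∂z/∂x = −n_x/n_z = 0.09868 and ∂z/∂y = −n_y/n_z = −0.94860.
Intercept c from Station 7: 165.4 − 17.17 − 33.20 = 115.03.
At (560, 104): z = 55.3 − 98.7 + 115.03 = 71.6 m.

72 m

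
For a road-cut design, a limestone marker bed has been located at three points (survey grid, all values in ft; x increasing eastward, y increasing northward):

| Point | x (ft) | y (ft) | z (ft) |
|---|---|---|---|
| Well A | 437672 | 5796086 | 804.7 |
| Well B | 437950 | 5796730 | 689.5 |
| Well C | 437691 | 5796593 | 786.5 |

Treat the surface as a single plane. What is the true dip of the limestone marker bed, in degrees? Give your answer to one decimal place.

Two edge vectors: Well A→Well B = (278, 644, -115.2), Well A→Well C = (19, 507, -18.2).
Normal n = (Well A→Well B) × (Well A→Well C) = (46685.6, 2870.8, 128710).
So ∂z/∂x = −n_x/n_z = −0.36272 and ∂z/∂y = −n_y/n_z = −0.02230.
Gradient magnitude |∇z| = √(a² + b²) = √(0.13157 + 0.00050) = 0.36340.
True dip = arctan(0.36340) = 20.0°, dipping toward E (azimuth ≈ 086°).

20.0°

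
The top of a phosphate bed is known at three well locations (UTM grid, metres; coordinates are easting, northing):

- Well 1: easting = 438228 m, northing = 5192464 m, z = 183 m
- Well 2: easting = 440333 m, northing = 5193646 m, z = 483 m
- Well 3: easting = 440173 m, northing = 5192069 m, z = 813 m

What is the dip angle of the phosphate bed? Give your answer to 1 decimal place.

20.0°

Let the plane be z = a·easting + b·northing + c.
Well 2−Well 1: 2105a + 1182b = 300;  Well 3−Well 1: 1945a − 395b = 630.
Solving gives a = 0.27573, b = −0.23723.
Gradient magnitude |∇z| = √(a² + b²) = √(0.07603 + 0.05628) = 0.36374.
True dip = arctan(0.36374) = 20.0°, dipping toward NW (azimuth ≈ 311°).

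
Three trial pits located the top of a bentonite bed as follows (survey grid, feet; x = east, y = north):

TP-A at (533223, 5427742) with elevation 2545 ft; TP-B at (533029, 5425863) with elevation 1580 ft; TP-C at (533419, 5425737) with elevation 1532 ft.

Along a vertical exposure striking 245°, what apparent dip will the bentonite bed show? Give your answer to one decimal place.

14.2°

Let the plane be z = a·x + b·y + c.
TP-B−TP-A: −194a − 1879b = −965;  TP-C−TP-A: 196a − 2005b = −1013.
Solving gives a = 0.04146, b = 0.50929.
Unit vector along 245° is (sin 245°, cos 245°) = (-0.9063, -0.4226).
Slope in that direction = a·(-0.9063) + b·(-0.4226) = −0.25281.
Apparent dip = arctan|0.25281| = 14.2° (true dip is 27.1°, so apparent ≤ true as expected).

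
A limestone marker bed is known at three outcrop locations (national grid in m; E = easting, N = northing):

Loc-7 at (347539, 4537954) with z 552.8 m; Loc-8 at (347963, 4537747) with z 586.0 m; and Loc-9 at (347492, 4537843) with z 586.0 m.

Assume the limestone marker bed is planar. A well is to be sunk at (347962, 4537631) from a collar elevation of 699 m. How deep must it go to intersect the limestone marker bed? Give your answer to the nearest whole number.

81 m

Let the plane be z = a·E + b·N + c.
Loc-8−Loc-7: 424a − 207b = 33.2;  Loc-9−Loc-7: −47a − 111b = 33.2.
Solving gives a = −0.05611959, b = −0.27533675.
Then c = 552.8 − a·347539 − b·4537954 = 1269522.05.
At (347962, 4537631): z_contact = −19527.5 − 1249376.6 + 1269522.05 = 618.0 m.
Depth below ground = 699 − 618.0 = 81 m.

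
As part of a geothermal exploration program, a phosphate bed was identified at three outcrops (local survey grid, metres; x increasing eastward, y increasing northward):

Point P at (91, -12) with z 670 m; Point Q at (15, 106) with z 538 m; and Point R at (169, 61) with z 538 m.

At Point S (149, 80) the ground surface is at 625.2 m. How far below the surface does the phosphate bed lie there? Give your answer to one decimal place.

105.3 m

Two edge vectors: Point P→Point Q = (-76, 118, -132), Point P→Point R = (78, 73, -132).
Normal n = (Point P→Point Q) × (Point P→Point R) = (-5940, -20328, -14752).
So ∂z/∂x = −n_x/n_z = −0.40266 and ∂z/∂y = −n_y/n_z = −1.37798.
Intercept c from Point P: 670 + 36.64 − 16.54 = 690.11.
At (149, 80): z_contact = −60.00 − 110.24 + 690.11 = 519.87 m.
Depth below ground = 625.2 − 519.87 = 105.3 m.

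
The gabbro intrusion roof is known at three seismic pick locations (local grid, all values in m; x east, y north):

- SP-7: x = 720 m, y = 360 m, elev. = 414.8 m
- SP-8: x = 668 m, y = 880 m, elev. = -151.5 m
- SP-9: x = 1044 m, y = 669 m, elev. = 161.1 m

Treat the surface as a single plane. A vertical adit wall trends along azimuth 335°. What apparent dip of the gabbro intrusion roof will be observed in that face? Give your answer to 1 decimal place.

46.8°

Two edge vectors: SP-7→SP-8 = (-52, 520, -566.3), SP-7→SP-9 = (324, 309, -253.7).
Normal n = (SP-7→SP-8) × (SP-7→SP-9) = (43062.7, -196673.6, -184548).
So ∂z/∂x = −n_x/n_z = 0.23334 and ∂z/∂y = −n_y/n_z = −1.06570.
Unit vector along 335° is (sin 335°, cos 335°) = (-0.4226, 0.9063).
Slope in that direction = a·(-0.4226) + b·(0.9063) = −1.06447.
Apparent dip = arctan|1.06447| = 46.8° (true dip is 47.5°, so apparent ≤ true as expected).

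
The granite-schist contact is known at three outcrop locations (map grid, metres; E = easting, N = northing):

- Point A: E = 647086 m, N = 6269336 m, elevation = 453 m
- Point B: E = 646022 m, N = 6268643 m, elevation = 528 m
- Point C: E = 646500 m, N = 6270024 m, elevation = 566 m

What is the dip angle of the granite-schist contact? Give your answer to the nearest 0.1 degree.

Two edge vectors: Point A→Point B = (-1064, -693, 75), Point A→Point C = (-586, 688, 113).
Normal n = (Point A→Point B) × (Point A→Point C) = (-129909, 76282, -1138130).
So ∂z/∂E = −n_x/n_z = −0.11414 and ∂z/∂N = −n_y/n_z = 0.06702.
Gradient magnitude |∇z| = √(a² + b²) = √(0.01303 + 0.00449) = 0.13237.
True dip = arctan(0.13237) = 7.5°, dipping toward ESE (azimuth ≈ 120°).

7.5°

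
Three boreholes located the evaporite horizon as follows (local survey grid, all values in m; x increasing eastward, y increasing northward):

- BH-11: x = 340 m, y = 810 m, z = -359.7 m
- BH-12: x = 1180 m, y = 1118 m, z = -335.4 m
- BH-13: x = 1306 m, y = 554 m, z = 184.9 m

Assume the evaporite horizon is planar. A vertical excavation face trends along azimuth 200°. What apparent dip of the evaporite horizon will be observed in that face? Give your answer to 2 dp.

34.20°

Two edge vectors: BH-11→BH-12 = (840, 308, 24.3), BH-11→BH-13 = (966, -256, 544.6).
Normal n = (BH-11→BH-12) × (BH-11→BH-13) = (173957.6, -433990.2, -512568).
So ∂z/∂x = −n_x/n_z = 0.33938 and ∂z/∂y = −n_y/n_z = −0.84670.
Unit vector along 200° is (sin 200°, cos 200°) = (-0.3420, -0.9397).
Slope in that direction = a·(-0.3420) + b·(-0.9397) = 0.67956.
Apparent dip = arctan|0.67956| = 34.20° (true dip is 42.4°, so apparent ≤ true as expected).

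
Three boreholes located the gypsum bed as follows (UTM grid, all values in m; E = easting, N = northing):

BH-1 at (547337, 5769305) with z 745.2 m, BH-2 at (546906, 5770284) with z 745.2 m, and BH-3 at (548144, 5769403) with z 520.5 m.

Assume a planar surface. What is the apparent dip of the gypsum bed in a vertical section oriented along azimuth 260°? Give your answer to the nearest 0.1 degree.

15.7°

Let the plane be z = a·E + b·N + c.
BH-2−BH-1: −431a + 979b = 0;  BH-3−BH-1: 807a + 98b = −224.7.
Solving gives a = −0.26431, b = −0.11636.
Unit vector along 260° is (sin 260°, cos 260°) = (-0.9848, -0.1736).
Slope in that direction = a·(-0.9848) + b·(-0.1736) = 0.28050.
Apparent dip = arctan|0.28050| = 15.7° (true dip is 16.1°, so apparent ≤ true as expected).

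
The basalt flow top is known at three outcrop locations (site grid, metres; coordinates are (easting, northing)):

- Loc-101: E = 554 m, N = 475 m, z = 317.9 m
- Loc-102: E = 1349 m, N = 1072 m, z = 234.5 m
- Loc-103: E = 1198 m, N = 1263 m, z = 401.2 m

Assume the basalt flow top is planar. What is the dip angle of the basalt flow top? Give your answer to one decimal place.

34.5°

Two edge vectors: Loc-101→Loc-102 = (795, 597, -83.4), Loc-101→Loc-103 = (644, 788, 83.3).
Normal n = (Loc-101→Loc-102) × (Loc-101→Loc-103) = (115449.3, -119933.1, 241992).
So ∂z/∂E = −n_x/n_z = −0.47708 and ∂z/∂N = −n_y/n_z = 0.49561.
Gradient magnitude |∇z| = √(a² + b²) = √(0.22760 + 0.24563) = 0.68792.
True dip = arctan(0.68792) = 34.5°, dipping toward SE (azimuth ≈ 136°).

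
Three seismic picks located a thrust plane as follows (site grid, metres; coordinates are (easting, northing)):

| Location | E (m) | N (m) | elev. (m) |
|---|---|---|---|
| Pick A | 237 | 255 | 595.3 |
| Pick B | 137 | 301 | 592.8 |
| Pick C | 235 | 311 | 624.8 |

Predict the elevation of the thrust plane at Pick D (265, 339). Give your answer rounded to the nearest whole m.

648 m

Two edge vectors: Pick A→Pick B = (-100, 46, -2.5), Pick A→Pick C = (-2, 56, 29.5).
Normal n = (Pick A→Pick B) × (Pick A→Pick C) = (1497, 2955, -5508).
So ∂z/∂E = −n_x/n_z = 0.27179 and ∂z/∂N = −n_y/n_z = 0.53649.
Intercept c from Pick A: 595.3 − 64.41 − 136.81 = 394.08.
At (265, 339): z = 72.0 + 181.9 + 394.08 = 648.0 m.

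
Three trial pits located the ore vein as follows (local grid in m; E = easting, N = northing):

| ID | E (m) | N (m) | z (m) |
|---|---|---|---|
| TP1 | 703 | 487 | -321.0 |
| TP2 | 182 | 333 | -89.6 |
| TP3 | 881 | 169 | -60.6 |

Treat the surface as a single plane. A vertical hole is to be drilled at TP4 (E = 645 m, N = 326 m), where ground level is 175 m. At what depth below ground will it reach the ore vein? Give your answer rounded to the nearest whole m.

338 m

Two edge vectors: TP1→TP2 = (-521, -154, 231.4), TP1→TP3 = (178, -318, 260.4).
Normal n = (TP1→TP2) × (TP1→TP3) = (33483.6, 176857.6, 193090).
So ∂z/∂E = −n_x/n_z = −0.17341 and ∂z/∂N = −n_y/n_z = −0.91593.
Intercept c from TP1: -321 + 121.91 + 446.06 = 246.97.
At (645, 326): z_contact = −111.8 − 298.6 + 246.97 = -163.5 m.
Depth below ground = 175 − (-163.5) = 338 m.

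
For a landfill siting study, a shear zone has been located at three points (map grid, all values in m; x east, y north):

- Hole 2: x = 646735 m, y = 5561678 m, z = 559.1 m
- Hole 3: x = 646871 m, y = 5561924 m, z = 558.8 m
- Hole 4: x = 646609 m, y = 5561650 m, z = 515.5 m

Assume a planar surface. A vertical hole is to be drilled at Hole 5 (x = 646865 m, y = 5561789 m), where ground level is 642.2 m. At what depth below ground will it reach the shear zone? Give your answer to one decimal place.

56.1 m

Let the plane be z = a·x + b·y + c.
Hole 3−Hole 2: 136a + 246b = −0.3;  Hole 4−Hole 2: −126a − 28b = −43.6.
Solving gives a = 0.394806532, b = −0.219486538.
Then c = 559.1 − a·646735 − b·5561678 = 965937.35.
At (646865, 5561789): z_contact = 255386.53 − 1220737.81 + 965937.35 = 586.06 m.
Depth below ground = 642.2 − 586.06 = 56.1 m.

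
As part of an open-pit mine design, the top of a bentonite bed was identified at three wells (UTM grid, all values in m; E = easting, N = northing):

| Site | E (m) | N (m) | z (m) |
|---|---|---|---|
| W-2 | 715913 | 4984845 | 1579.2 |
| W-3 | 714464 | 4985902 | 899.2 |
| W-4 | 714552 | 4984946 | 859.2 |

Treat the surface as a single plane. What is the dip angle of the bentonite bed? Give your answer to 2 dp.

28.52°

Let the plane be z = a·E + b·N + c.
W-3−W-2: −1449a + 1057b = −680;  W-4−W-2: −1361a + 101b = −720.
Solving gives a = 0.53579, b = 0.09116.
Gradient magnitude |∇z| = √(a² + b²) = √(0.28707 + 0.00831) = 0.54349.
True dip = arctan(0.54349) = 28.52°, dipping toward W (azimuth ≈ 260°).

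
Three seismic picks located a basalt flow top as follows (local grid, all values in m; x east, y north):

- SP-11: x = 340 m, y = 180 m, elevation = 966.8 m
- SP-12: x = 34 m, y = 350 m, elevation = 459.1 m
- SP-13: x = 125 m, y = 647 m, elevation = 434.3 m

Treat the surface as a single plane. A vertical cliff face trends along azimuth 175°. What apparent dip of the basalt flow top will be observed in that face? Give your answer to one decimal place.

32.0°

Let the plane be z = a·x + b·y + c.
SP-12−SP-11: −306a + 170b = −507.7;  SP-13−SP-11: −215a + 467b = −532.5.
Solving gives a = 1.37817, b = −0.50577.
Unit vector along 175° is (sin 175°, cos 175°) = (0.0872, -0.9962).
Slope in that direction = a·(0.0872) + b·(-0.9962) = 0.62396.
Apparent dip = arctan|0.62396| = 32.0° (true dip is 55.7°, so apparent ≤ true as expected).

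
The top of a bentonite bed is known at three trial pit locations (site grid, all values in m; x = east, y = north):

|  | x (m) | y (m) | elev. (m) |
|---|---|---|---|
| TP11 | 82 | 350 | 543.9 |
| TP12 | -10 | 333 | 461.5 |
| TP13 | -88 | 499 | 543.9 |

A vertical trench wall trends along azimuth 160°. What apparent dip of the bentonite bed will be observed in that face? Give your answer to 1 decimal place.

Let the plane be z = a·x + b·y + c.
TP12−TP11: −92a − 17b = −82.4;  TP13−TP11: −170a + 149b = 0.
Solving gives a = 0.73970, b = 0.84396.
Unit vector along 160° is (sin 160°, cos 160°) = (0.3420, -0.9397).
Slope in that direction = a·(0.3420) + b·(-0.9397) = −0.54007.
Apparent dip = arctan|0.54007| = 28.4° (true dip is 48.3°, so apparent ≤ true as expected).

28.4°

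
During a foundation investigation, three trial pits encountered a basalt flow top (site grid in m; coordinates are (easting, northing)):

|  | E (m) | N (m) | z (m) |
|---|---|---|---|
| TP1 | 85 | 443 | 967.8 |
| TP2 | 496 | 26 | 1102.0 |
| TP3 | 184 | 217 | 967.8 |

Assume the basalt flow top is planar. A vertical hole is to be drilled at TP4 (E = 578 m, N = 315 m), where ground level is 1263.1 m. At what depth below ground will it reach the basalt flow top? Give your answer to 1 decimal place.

Let the plane be z = a·E + b·N + c.
TP2−TP1: 411a − 417b = 134.2;  TP3−TP1: 99a − 226b = 0.
Solving gives a = 0.58774, b = 0.25746.
Then c = 967.8 − a·85 − b·443 = 803.79.
At (578, 315): z_contact = 339.71 + 81.10 + 803.79 = 1224.60 m.
Depth below ground = 1263.1 − 1224.60 = 38.5 m.

38.5 m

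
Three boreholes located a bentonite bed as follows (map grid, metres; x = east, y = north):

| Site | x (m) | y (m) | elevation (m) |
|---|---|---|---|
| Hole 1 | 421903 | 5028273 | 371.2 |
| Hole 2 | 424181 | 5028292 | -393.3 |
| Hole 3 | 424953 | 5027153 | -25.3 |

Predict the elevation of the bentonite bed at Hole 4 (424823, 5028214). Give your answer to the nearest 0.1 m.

Let the plane be z = a·x + b·y + c.
Hole 2−Hole 1: 2278a + 19b = −764.5;  Hole 3−Hole 1: 3050a − 1120b = −396.5.
Solving gives a = −0.331035216, b = −0.547461973.
Then c = 371.2 − a·421903 − b·5028273 = 2892824.21.
At (424823, 5028214): z = −140631.4 − 2752756.0 + 2892824.21 = -563.1 m.

-563.1 m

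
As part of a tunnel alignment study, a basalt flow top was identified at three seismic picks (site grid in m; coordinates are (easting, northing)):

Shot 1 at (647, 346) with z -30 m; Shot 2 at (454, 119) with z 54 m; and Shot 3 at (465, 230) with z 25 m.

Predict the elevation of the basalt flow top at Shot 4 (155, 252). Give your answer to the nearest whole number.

64 m

Two edge vectors: Shot 1→Shot 2 = (-193, -227, 84), Shot 1→Shot 3 = (-182, -116, 55).
Normal n = (Shot 1→Shot 2) × (Shot 1→Shot 3) = (-2741, -4673, -18926).
So ∂z/∂E = −n_x/n_z = −0.14483 and ∂z/∂N = −n_y/n_z = −0.24691.
Intercept c from Shot 1: -30 + 93.70 + 85.43 = 149.13.
At (155, 252): z = −22.4 − 62.2 + 149.13 = 64.5 m.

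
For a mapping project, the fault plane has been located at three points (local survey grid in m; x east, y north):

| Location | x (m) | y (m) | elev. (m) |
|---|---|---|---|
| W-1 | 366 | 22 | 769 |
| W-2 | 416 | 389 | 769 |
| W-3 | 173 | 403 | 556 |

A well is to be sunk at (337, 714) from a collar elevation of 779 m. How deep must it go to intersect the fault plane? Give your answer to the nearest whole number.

Two edge vectors: W-1→W-2 = (50, 367, 0), W-1→W-3 = (-193, 381, -213).
Normal n = (W-1→W-2) × (W-1→W-3) = (-78171, 10650, 89881).
So ∂z/∂x = −n_x/n_z = 0.86972 and ∂z/∂y = −n_y/n_z = −0.11849.
Intercept c from W-1: 769 − 318.32 + 2.61 = 453.29.
At (337, 714): z_contact = 293.1 − 84.6 + 453.29 = 661.8 m.
Depth below ground = 779 − 661.8 = 117 m.

117 m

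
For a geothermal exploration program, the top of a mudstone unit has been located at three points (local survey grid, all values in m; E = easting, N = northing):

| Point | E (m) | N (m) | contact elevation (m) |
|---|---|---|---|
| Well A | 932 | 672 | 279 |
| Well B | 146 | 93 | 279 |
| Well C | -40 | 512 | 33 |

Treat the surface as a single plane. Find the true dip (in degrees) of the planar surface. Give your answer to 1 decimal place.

Two edge vectors: Well A→Well B = (-786, -579, 0), Well A→Well C = (-972, -160, -246).
Normal n = (Well A→Well B) × (Well A→Well C) = (142434, -193356, -437028).
So ∂z/∂E = −n_x/n_z = 0.32592 and ∂z/∂N = −n_y/n_z = −0.44243.
Gradient magnitude |∇z| = √(a² + b²) = √(0.10622 + 0.19575) = 0.54952.
True dip = arctan(0.54952) = 28.8°, dipping toward NW (azimuth ≈ 324°).

28.8°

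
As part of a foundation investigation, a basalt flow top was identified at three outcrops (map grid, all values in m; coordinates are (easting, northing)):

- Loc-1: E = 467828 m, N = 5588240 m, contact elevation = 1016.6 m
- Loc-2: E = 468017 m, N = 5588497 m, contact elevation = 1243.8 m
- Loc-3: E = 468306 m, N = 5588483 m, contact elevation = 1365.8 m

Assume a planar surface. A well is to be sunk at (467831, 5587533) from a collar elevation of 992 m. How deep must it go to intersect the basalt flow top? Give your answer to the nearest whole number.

Two edge vectors: Loc-1→Loc-2 = (189, 257, 227.2), Loc-1→Loc-3 = (478, 243, 349.2).
Normal n = (Loc-1→Loc-2) × (Loc-1→Loc-3) = (34534.8, 42602.8, -76919).
So ∂z/∂E = −n_x/n_z = 0.44897620 and ∂z/∂N = −n_y/n_z = 0.55386575.
Intercept c from Loc-1: 1016.6 − 210043.64 − 3095134.77 = −3304161.80.
At (467831, 5587533): z_contact = 210045.0 + 3094743.2 − 3304161.80 = 626.4 m.
Depth below ground = 992 − 626.4 = 366 m.

366 m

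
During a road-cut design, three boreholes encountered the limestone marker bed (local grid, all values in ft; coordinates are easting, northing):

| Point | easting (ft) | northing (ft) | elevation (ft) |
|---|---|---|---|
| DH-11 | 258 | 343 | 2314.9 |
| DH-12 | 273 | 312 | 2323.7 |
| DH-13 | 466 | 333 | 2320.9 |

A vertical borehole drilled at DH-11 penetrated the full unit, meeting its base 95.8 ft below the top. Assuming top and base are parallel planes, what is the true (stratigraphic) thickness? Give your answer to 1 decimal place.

Two edge vectors: DH-11→DH-12 = (15, -31, 8.8), DH-11→DH-13 = (208, -10, 6).
Normal n = (DH-11→DH-12) × (DH-11→DH-13) = (-98, 1740.4, 6298).
So ∂z/∂easting = −n_x/n_z = 0.01556 and ∂z/∂northing = −n_y/n_z = −0.27634.
|∇z| = √(a²+b²) = 0.27678, so dip δ = arctan(0.27678) = 15.47°.
True thickness = vertical thickness × cos δ = 95.8 × cos 15.47° = 92.3 ft.

92.3 ft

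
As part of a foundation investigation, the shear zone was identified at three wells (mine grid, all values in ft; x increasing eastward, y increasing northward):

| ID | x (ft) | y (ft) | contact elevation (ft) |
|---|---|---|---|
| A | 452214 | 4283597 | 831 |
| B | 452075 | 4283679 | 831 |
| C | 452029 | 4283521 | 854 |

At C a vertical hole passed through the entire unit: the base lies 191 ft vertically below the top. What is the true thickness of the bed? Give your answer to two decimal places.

Two edge vectors: A→B = (-139, 82, 0), A→C = (-185, -76, 23).
Normal n = (A→B) × (A→C) = (1886, 3197, 25734).
So ∂z/∂x = −n_x/n_z = −0.07329 and ∂z/∂y = −n_y/n_z = −0.12423.
|∇z| = √(a²+b²) = 0.14424, so dip δ = arctan(0.14424) = 8.21°.
True thickness = vertical thickness × cos δ = 191 × cos 8.21° = 189.04 ft.

189.04 ft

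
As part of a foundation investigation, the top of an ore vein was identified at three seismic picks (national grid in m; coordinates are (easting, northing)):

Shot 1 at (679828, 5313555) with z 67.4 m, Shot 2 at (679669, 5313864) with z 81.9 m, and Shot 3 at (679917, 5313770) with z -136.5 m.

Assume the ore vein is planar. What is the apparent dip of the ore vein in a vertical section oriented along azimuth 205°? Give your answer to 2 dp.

Let the plane be z = a·E + b·N + c.
Shot 2−Shot 1: −159a + 309b = 14.5;  Shot 3−Shot 1: 89a + 215b = −203.9.
Solving gives a = −1.07192, b = −0.50465.
Unit vector along 205° is (sin 205°, cos 205°) = (-0.4226, -0.9063).
Slope in that direction = a·(-0.4226) + b·(-0.9063) = 0.91038.
Apparent dip = arctan|0.91038| = 42.31° (true dip is 49.8°, so apparent ≤ true as expected).

42.31°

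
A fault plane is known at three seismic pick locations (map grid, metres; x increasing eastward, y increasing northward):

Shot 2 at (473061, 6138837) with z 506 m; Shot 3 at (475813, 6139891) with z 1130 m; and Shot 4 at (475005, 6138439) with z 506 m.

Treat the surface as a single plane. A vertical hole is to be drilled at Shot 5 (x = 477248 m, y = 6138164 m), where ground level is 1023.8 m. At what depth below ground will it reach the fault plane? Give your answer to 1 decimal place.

446.7 m

Two edge vectors: Shot 2→Shot 3 = (2752, 1054, 624), Shot 2→Shot 4 = (1944, -398, 0).
Normal n = (Shot 2→Shot 3) × (Shot 2→Shot 4) = (248352, 1213056, -3144272).
So ∂z/∂x = −n_x/n_z = 0.078985533 and ∂z/∂y = −n_y/n_z = 0.385798684.
Intercept c from Shot 2: 506 − 37364.98 − 2368355.24 = −2405214.21.
At (477248, 6138164): z_contact = 37695.69 + 2368095.59 − 2405214.21 = 577.07 m.
Depth below ground = 1023.8 − 577.07 = 446.7 m.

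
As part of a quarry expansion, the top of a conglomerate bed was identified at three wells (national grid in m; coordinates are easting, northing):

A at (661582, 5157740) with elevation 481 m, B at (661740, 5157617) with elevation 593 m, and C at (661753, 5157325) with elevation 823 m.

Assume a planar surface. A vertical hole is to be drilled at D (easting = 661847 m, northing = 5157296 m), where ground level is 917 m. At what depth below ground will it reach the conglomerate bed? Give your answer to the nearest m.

Two edge vectors: A→B = (158, -123, 112), A→C = (171, -415, 342).
Normal n = (A→B) × (A→C) = (4414, -34884, -44537).
So ∂z/∂easting = −n_x/n_z = 0.09910861 and ∂z/∂northing = −n_y/n_z = −0.78325886.
Intercept c from A: 481 − 65568.47 + 4039845.57 = 3974758.10.
At (661847, 5157296): z_contact = 65594.7 − 4039497.8 + 3974758.10 = 855.0 m.
Depth below ground = 917 − 855.0 = 62 m.

62 m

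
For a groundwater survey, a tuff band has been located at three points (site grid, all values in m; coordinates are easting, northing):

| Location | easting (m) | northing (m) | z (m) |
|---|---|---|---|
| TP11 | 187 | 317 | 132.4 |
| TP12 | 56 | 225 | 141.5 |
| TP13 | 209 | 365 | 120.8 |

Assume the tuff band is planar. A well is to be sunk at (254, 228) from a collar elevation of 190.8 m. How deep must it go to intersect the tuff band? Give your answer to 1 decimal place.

Two edge vectors: TP11→TP12 = (-131, -92, 9.1), TP11→TP13 = (22, 48, -11.6).
Normal n = (TP11→TP12) × (TP11→TP13) = (630.4, -1319.4, -4264).
So ∂z/∂easting = −n_x/n_z = 0.14784 and ∂z/∂northing = −n_y/n_z = −0.30943.
Intercept c from TP11: 132.4 − 27.65 + 98.09 = 202.84.
At (254, 228): z_contact = 37.55 − 70.55 + 202.84 = 169.84 m.
Depth below ground = 190.8 − 169.84 = 21.0 m.

21.0 m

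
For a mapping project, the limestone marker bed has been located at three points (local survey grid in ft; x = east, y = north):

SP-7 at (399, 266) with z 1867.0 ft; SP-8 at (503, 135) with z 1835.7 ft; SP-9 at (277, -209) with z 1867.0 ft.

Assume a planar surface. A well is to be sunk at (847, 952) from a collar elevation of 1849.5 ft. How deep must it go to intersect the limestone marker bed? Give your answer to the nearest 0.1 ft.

44.3 ft

Two edge vectors: SP-7→SP-8 = (104, -131, -31.3), SP-7→SP-9 = (-122, -475, 0).
Normal n = (SP-7→SP-8) × (SP-7→SP-9) = (-14867.5, 3818.6, -65382).
So ∂z/∂x = −n_x/n_z = −0.22739 and ∂z/∂y = −n_y/n_z = 0.05840.
Intercept c from SP-7: 1867 + 90.73 − 15.54 = 1942.19.
At (847, 952): z_contact = −192.60 + 55.60 + 1942.19 = 1805.19 ft.
Depth below ground = 1849.5 − 1805.19 = 44.3 ft.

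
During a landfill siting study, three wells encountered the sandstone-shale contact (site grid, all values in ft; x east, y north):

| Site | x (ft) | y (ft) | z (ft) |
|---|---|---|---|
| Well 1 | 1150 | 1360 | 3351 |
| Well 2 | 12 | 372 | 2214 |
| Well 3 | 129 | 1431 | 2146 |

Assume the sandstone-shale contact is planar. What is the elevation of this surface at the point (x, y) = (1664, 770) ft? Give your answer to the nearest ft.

4065 ft

Let the plane be z = a·x + b·y + c.
Well 2−Well 1: −1138a − 988b = −1137;  Well 3−Well 1: −1021a + 71b = −1205.
Solving gives a = 1.16679, b = −0.19312.
Then c = 3351 − a·1150 − b·1360 = 2271.84.
At (1664, 770): z = 1941.5 − 148.7 + 2271.84 = 4064.7 ft.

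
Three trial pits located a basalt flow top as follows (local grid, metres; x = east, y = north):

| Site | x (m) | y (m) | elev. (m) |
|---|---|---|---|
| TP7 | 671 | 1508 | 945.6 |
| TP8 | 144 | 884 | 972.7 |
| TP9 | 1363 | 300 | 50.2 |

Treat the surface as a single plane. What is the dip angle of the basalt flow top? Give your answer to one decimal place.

34.9°

Let the plane be z = a·x + b·y + c.
TP8−TP7: −527a − 624b = 27.1;  TP9−TP7: 692a − 1208b = −895.4.
Solving gives a = −0.55359, b = 0.42410.
Gradient magnitude |∇z| = √(a² + b²) = √(0.30646 + 0.17986) = 0.69737.
True dip = arctan(0.69737) = 34.9°, dipping toward SE (azimuth ≈ 127°).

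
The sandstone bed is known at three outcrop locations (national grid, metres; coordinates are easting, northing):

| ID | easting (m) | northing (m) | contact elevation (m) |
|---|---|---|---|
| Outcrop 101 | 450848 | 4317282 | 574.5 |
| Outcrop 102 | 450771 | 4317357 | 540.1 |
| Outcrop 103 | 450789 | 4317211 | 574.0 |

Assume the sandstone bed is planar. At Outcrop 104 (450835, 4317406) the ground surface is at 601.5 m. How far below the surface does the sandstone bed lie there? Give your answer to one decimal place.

55.2 m

Let the plane be z = a·easting + b·northing + c.
Outcrop 102−Outcrop 101: −77a + 75b = −34.4;  Outcrop 103−Outcrop 101: −59a − 71b = −0.5.
Solving gives a = 0.250697533, b = −0.201283866.
Then c = 574.5 − a·450848 − b·4317282 = 756547.23.
At (450835, 4317406): z_contact = 113023.22 − 869024.17 + 756547.23 = 546.28 m.
Depth below ground = 601.5 − 546.28 = 55.2 m.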